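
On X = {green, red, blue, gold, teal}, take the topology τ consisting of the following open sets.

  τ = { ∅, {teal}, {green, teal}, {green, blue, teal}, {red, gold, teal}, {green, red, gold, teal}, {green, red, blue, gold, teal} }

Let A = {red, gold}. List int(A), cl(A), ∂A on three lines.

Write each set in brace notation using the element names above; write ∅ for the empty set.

interior: largest open inside A is ∅ (from ∅)
cl via duality: int({green, blue, teal}) = {green, blue, teal}, so X∖{green, blue, teal} = {red, gold}
cl∖int = {red, gold}

int(A) = ∅
cl(A)  = {red, gold}
∂A     = {red, gold}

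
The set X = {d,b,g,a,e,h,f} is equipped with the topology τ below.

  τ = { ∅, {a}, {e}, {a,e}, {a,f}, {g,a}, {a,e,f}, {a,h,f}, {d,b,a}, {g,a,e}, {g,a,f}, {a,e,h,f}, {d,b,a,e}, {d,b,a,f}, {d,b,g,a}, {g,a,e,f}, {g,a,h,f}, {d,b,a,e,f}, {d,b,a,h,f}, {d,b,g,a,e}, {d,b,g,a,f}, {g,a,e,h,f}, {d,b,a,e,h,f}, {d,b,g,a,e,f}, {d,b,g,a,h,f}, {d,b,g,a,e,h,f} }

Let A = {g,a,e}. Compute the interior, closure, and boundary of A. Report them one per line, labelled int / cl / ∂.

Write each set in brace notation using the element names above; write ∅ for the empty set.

int(A) = {g,a,e}
cl(A)  = {d,b,g,a,e,h,f}
∂A     = {d,b,h,f}

interior: largest open inside A is {g,a,e} (from ∅, {a}, {e}, {a,e}, {g,a}, {g,a,e})
cl via duality: int({d,b,h,f}) = ∅, so X∖∅ = {d,b,g,a,e,h,f}
cl∖int = {d,b,h,f}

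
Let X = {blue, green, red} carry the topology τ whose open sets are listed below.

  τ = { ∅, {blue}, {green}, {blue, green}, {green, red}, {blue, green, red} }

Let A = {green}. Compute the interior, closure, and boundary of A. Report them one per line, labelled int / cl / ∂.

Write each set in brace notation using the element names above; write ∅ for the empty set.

int(A) = {green}
cl(A)  = {green, red}
∂A     = {red}

interior: largest open inside A is {green} (from ∅, {green})
cl via duality: int({blue, red}) = {blue}, so X∖{blue} = {green, red}
cl∖int = {red}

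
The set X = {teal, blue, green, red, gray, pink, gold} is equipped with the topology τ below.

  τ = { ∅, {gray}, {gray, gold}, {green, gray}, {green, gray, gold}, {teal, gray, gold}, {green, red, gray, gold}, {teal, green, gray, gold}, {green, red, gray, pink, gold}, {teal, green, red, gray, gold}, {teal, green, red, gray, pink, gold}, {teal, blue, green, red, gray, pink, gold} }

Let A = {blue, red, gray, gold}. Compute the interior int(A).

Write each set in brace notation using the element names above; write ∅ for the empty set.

{gray, gold}

opens ⊆ A: ∅, {gray}, {gray, gold}; union → int = {gray, gold}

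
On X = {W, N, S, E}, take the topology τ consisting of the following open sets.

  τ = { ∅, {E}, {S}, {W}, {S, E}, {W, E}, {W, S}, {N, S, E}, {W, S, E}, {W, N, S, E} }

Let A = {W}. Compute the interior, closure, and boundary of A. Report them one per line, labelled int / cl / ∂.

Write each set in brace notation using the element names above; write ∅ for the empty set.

int(A) = {W}
cl(A)  = {W}
∂A     = ∅

U open, U⊆A: ∅, {W}. int(A) = ⋃ = {W}
X∖A={N, S, E}, int(X∖A)={N, S, E}, hence cl(A)={W}
∂A: remove int from cl → ∅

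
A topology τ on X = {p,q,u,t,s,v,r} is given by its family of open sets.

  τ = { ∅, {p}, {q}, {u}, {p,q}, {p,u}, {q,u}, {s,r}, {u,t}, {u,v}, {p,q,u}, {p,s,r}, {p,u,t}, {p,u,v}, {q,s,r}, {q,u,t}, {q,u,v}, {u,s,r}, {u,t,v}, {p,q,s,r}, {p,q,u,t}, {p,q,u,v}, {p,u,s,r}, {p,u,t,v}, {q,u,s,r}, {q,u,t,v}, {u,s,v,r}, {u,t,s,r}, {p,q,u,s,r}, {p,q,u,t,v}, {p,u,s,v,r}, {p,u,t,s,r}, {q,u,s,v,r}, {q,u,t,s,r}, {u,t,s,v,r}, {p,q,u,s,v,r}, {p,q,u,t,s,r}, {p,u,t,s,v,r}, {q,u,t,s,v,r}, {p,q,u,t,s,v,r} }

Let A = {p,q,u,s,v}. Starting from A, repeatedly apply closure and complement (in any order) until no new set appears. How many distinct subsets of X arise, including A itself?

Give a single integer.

cl via duality: int({t,r}) = ∅, so X∖∅ = {p,q,u,t,s,v,r}
Write k for closure, c for complement:
  1. A     = {p,q,u,s,v}
  2. kA    = {p,q,u,t,s,v,r}
  3. cA    = {t,r}
  4. ckA   = ∅
  5. kcA   = {t,s,r}
  6. ckcA  = {p,q,u,v}
  7. kckcA = {p,q,u,t,v}
  8. ckckcA = {s,r}
applying k or c yields no new set

8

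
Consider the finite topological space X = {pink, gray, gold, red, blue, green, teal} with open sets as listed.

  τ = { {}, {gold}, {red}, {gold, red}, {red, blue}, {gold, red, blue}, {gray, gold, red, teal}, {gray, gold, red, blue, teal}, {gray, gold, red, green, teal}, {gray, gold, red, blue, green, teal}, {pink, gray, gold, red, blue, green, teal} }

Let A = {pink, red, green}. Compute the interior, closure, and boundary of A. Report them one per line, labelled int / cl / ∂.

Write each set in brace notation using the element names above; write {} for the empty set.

int(A) = {red}
cl(A)  = {pink, gray, red, blue, green, teal}
∂A     = {pink, gray, blue, green, teal}

opens ⊆ A: {}, {red}; union → int = {red}
complement {gray, gold, blue, teal}; its interior {gold}; cl(A) = X∖{gold} = {pink, gray, red, blue, green, teal}
boundary = {pink, gray, red, blue, green, teal} ∖ {red} = {pink, gray, blue, green, teal}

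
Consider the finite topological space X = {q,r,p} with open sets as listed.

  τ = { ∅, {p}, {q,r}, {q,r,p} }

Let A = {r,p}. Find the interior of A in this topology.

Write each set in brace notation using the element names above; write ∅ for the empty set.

{p}

opens ⊆ A: ∅, {p}; union → int = {p}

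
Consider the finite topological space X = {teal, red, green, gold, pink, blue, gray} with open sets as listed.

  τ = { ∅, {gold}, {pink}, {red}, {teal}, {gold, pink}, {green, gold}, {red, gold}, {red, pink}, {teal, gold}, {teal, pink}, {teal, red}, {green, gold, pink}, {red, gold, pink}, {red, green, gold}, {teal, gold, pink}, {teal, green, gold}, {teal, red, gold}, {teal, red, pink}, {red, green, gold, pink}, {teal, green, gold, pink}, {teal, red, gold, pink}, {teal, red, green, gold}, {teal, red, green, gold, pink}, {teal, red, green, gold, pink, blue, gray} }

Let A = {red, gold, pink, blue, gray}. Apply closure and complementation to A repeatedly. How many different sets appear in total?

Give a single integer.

X∖A={teal, green}, int(X∖A)={teal}, hence cl(A)={red, green, gold, pink, blue, gray}
Orbit (k=closure, c=complement):
  1. A     = {red, gold, pink, blue, gray}
  2. kA    = {red, green, gold, pink, blue, gray}
  3. cA    = {teal, green}
  4. ckA   = {teal}
  5. kcA   = {teal, green, blue, gray}
  6. kckA  = {teal, blue, gray}
  7. ckcA  = {red, gold, pink}
  8. ckckA = {red, green, gold, pink}
(closed under both — stop)

8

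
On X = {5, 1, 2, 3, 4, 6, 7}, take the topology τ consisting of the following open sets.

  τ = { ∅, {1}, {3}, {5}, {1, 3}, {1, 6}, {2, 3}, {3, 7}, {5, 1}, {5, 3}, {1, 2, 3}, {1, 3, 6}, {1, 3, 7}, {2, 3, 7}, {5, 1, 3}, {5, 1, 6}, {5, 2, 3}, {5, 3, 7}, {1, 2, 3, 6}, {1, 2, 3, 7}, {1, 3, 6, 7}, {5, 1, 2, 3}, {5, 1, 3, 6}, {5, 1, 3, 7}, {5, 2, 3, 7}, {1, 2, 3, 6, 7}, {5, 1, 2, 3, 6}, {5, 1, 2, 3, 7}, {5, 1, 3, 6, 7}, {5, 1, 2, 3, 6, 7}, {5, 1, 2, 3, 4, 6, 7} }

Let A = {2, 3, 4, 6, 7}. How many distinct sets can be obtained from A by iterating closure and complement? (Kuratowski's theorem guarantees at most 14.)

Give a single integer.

X∖A={5, 1}, int(X∖A)={5, 1}, hence cl(A)={2, 3, 4, 6, 7}
Orbit (k=closure, c=complement):
  1. A     = {2, 3, 4, 6, 7}
  2. cA    = {5, 1}
  3. kcA   = {5, 1, 4, 6}
  4. ckcA  = {2, 3, 7}
  5. kckcA = {2, 3, 4, 7}
  6. ckckcA = {5, 1, 6}
(closed under both — stop)

6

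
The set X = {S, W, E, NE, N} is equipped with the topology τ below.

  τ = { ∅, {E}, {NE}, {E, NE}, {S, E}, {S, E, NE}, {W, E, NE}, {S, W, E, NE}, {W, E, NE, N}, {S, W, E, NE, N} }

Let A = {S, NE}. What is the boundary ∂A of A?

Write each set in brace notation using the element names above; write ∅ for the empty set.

{S, W, N}

U open, U⊆A: ∅, {NE}. int(A) = ⋃ = {NE}
X∖A={W, E, N}, int(X∖A)={E}, hence cl(A)={S, W, NE, N}
∂A: remove int from cl → {S, W, N}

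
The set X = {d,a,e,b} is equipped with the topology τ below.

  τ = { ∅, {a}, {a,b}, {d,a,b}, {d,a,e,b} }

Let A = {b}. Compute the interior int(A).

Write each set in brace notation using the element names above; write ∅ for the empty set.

∅

U open, U⊆A: ∅. int(A) = ⋃ = ∅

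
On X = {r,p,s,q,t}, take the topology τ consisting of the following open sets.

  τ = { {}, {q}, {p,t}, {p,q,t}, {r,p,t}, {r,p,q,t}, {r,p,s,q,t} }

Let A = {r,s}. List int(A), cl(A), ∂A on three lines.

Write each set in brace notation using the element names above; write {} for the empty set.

int(A) = {}
cl(A)  = {r,s}
∂A     = {r,s}

open subsets of A: {}; so int(A) = {}
closure: X∖int(X∖A) = X∖{p,q,t} = {r,s}
∂A = {r,s} minus {} = {r,s}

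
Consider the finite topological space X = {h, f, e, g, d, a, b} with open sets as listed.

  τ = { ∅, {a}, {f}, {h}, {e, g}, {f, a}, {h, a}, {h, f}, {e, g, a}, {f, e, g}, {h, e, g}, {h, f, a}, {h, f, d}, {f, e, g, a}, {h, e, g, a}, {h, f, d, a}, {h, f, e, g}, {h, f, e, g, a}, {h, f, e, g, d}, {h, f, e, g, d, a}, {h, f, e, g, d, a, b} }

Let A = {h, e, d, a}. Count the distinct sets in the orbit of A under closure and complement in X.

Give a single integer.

10

cl via duality: int({f, g, b}) = {f}, so X∖{f} = {h, e, g, d, a, b}
Write k for closure, c for complement:
  1. A     = {h, e, d, a}
  2. kA    = {h, e, g, d, a, b}
  3. cA    = {f, g, b}
  4. ckA   = {f}
  5. kcA   = {f, e, g, d, b}
  6. kckA  = {f, d, b}
  7. ckcA  = {h, a}
  8. ckckA = {h, e, g, a}
  9. kckcA = {h, d, a, b}
  10. ckckcA = {f, e, g}
applying k or c yields no new set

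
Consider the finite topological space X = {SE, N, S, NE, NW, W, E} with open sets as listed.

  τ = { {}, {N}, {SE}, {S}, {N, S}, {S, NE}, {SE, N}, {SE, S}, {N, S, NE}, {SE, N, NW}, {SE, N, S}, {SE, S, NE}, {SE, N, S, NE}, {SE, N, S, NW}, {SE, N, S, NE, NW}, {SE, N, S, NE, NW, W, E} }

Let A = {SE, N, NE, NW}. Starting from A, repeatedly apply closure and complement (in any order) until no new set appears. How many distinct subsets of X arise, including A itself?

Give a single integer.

X∖A={S, W, E}, int(X∖A)={S}, hence cl(A)={SE, N, NE, NW, W, E}
Orbit (k=closure, c=complement):
  1. A     = {SE, N, NE, NW}
  2. kA    = {SE, N, NE, NW, W, E}
  3. cA    = {S, W, E}
  4. ckA   = {S}
  5. kcA   = {S, NE, W, E}
  6. ckcA  = {SE, N, NW}
  7. kckcA = {SE, N, NW, W, E}
  8. ckckcA = {S, NE}
(closed under both — stop)

8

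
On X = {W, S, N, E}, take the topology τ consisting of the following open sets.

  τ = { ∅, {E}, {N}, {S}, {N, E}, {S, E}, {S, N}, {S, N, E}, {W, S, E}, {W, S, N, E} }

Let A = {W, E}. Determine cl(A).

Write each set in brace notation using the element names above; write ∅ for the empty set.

X∖A={S, N}, int(X∖A)={S, N}, hence cl(A)={W, E}

{W, E}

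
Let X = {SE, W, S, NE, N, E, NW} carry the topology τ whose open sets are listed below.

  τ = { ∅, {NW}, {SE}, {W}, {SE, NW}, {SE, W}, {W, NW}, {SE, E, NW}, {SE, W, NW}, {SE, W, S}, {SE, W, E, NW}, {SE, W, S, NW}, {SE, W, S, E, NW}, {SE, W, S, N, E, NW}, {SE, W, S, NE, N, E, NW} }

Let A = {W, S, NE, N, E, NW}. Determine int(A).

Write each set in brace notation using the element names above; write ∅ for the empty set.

U open, U⊆A: ∅, {NW}, {W}, {W, NW}. int(A) = ⋃ = {W, NW}

{W, NW}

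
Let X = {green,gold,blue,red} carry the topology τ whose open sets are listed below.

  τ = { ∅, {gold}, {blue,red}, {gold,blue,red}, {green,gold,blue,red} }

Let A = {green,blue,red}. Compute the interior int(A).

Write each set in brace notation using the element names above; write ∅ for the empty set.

interior: largest open inside A is {blue,red} (from ∅, {blue,red})

{blue,red}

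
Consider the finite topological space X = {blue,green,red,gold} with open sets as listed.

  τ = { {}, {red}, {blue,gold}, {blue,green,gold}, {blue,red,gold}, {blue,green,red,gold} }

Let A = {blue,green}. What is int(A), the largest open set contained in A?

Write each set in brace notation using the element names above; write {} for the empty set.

{}

opens ⊆ A: {}; union → int = {}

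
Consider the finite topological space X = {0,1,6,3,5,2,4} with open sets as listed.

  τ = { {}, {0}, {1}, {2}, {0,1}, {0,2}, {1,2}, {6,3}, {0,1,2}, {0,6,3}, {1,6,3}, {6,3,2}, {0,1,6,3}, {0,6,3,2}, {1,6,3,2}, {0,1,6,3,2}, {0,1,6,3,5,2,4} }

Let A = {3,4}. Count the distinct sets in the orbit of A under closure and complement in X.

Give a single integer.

cl via duality: int({0,1,6,5,2}) = {0,1,2}, so X∖{0,1,2} = {6,3,5,4}
Write k for closure, c for complement:
  1. A     = {3,4}
  2. kA    = {6,3,5,4}
  3. cA    = {0,1,6,5,2}
  4. ckA   = {0,1,2}
  5. kcA   = {0,1,6,3,5,2,4}
  6. kckA  = {0,1,5,2,4}
  7. ckcA  = {}
  8. ckckA = {6,3}
applying k or c yields no new set

8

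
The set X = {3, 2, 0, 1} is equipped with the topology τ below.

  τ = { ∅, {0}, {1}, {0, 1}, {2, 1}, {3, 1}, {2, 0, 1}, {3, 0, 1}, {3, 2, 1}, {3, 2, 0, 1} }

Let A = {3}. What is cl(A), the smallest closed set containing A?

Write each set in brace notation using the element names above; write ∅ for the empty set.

complement {2, 0, 1}; its interior {2, 0, 1}; cl(A) = X∖{2, 0, 1} = {3}

{3}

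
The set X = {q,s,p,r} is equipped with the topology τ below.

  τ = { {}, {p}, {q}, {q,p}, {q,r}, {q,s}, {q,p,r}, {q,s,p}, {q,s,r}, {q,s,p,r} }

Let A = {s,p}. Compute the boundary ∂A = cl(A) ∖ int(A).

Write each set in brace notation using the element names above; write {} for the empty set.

{s}

open subsets of A: {}, {p}; so int(A) = {p}
closure: X∖int(X∖A) = X∖{q,r} = {s,p}
∂A = {s,p} minus {p} = {s}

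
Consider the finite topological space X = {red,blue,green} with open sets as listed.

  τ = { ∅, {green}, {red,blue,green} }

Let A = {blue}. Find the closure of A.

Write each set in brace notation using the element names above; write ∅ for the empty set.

{red,blue}

complement {red,green}; its interior {green}; cl(A) = X∖{green} = {red,blue}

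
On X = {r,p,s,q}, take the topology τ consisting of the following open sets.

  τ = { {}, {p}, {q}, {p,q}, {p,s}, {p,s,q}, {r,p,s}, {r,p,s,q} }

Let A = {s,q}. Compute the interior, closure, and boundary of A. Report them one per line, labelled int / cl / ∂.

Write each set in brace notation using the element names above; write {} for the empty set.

U open, U⊆A: {}, {q}. int(A) = ⋃ = {q}
X∖A={r,p}, int(X∖A)={p}, hence cl(A)={r,s,q}
∂A: remove int from cl → {r,s}

int(A) = {q}
cl(A)  = {r,s,q}
∂A     = {r,s}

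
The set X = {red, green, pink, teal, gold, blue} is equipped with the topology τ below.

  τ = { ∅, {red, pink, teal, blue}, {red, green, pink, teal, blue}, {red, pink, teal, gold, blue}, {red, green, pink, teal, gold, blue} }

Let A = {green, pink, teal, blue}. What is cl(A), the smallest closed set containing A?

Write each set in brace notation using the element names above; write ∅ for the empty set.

{red, green, pink, teal, gold, blue}

cl via duality: int({red, gold}) = ∅, so X∖∅ = {red, green, pink, teal, gold, blue}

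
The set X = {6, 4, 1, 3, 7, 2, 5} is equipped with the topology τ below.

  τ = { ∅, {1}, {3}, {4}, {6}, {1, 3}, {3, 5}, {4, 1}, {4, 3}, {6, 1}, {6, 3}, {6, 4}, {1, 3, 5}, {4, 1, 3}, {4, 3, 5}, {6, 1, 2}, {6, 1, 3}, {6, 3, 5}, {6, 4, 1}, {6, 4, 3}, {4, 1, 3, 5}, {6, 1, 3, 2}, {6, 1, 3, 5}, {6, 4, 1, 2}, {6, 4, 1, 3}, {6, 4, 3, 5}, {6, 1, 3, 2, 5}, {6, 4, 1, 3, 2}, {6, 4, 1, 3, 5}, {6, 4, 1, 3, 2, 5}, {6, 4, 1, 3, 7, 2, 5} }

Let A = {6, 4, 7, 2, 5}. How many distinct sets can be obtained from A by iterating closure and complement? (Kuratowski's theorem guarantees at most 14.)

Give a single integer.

complement {1, 3}; its interior {1, 3}; cl(A) = X∖{1, 3} = {6, 4, 7, 2, 5}
With k = closure, c = complement:
  1. A     = {6, 4, 7, 2, 5}
  2. cA    = {1, 3}
  3. kcA   = {1, 3, 7, 2, 5}
  4. ckcA  = {6, 4}
  5. kckcA = {6, 4, 7, 2}
  6. ckckcA = {1, 3, 5}
k, c of each give nothing new

6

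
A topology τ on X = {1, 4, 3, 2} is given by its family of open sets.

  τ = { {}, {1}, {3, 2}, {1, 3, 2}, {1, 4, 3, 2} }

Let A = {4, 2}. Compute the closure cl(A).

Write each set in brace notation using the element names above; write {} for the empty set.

{4, 3, 2}

complement {1, 3}; its interior {1}; cl(A) = X∖{1} = {4, 3, 2}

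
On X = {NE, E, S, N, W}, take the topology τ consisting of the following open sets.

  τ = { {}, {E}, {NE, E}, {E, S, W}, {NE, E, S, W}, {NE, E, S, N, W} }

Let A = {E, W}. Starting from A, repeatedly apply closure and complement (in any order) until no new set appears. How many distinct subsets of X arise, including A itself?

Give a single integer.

6

closure: X∖int(X∖A) = X∖{} = {NE, E, S, N, W}
Let k=closure and c=complement:
  1. A     = {E, W}
  2. kA    = {NE, E, S, N, W}
  3. cA    = {NE, S, N}
  4. ckA   = {}
  5. kcA   = {NE, S, N, W}
  6. ckcA  = {E}
— saturated at 6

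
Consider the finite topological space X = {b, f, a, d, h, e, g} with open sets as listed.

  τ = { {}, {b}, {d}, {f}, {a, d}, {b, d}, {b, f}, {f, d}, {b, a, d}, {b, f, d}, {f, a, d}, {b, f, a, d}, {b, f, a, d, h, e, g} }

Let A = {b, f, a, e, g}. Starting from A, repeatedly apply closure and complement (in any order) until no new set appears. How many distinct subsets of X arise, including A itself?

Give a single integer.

8

closure: X∖int(X∖A) = X∖{d} = {b, f, a, h, e, g}
Let k=closure and c=complement:
  1. A     = {b, f, a, e, g}
  2. kA    = {b, f, a, h, e, g}
  3. cA    = {d, h}
  4. ckA   = {d}
  5. kcA   = {a, d, h, e, g}
  6. ckcA  = {b, f}
  7. kckcA = {b, f, h, e, g}
  8. ckckcA = {a, d}
— saturated at 8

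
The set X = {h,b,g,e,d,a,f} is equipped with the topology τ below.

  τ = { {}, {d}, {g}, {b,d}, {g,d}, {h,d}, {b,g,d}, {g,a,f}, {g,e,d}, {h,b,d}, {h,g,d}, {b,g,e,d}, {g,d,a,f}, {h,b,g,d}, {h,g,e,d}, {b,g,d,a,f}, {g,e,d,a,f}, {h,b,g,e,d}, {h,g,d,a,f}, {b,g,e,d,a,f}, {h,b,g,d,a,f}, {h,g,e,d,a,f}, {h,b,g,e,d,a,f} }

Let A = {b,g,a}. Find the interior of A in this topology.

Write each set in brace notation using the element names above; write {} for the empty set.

{g}

U open, U⊆A: {}, {g}. int(A) = ⋃ = {g}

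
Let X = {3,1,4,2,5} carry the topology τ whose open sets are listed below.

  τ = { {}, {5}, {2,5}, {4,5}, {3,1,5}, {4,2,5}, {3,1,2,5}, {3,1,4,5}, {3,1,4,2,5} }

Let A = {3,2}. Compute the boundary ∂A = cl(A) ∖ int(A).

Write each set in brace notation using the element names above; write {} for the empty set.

{3,1,2}

interior: largest open inside A is {} (from {})
cl via duality: int({1,4,5}) = {4,5}, so X∖{4,5} = {3,1,2}
cl∖int = {3,1,2}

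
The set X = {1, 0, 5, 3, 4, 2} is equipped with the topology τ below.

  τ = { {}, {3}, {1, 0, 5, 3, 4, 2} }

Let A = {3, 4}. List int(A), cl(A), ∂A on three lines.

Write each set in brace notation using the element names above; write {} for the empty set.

opens ⊆ A: {}, {3}; union → int = {3}
complement {1, 0, 5, 2}; its interior {}; cl(A) = X∖{} = {1, 0, 5, 3, 4, 2}
boundary = {1, 0, 5, 3, 4, 2} ∖ {3} = {1, 0, 5, 4, 2}

int(A) = {3}
cl(A)  = {1, 0, 5, 3, 4, 2}
∂A     = {1, 0, 5, 4, 2}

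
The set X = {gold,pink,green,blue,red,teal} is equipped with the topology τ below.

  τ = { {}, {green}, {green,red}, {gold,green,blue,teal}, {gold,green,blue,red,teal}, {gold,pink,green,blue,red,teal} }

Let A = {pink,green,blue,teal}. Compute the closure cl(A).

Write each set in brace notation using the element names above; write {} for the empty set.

X∖A={gold,red}, int(X∖A)={}, hence cl(A)={gold,pink,green,blue,red,teal}

{gold,pink,green,blue,red,teal}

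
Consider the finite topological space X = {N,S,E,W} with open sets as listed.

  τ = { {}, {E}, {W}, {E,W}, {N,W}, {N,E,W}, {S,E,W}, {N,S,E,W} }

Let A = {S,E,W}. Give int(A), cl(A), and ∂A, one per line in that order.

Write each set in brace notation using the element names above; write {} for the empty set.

int(A) = {S,E,W}
cl(A)  = {N,S,E,W}
∂A     = {N}

U open, U⊆A: {}, {E}, {W}, {E,W}, {S,E,W}. int(A) = ⋃ = {S,E,W}
X∖A={N}, int(X∖A)={}, hence cl(A)={N,S,E,W}
∂A: remove int from cl → {N}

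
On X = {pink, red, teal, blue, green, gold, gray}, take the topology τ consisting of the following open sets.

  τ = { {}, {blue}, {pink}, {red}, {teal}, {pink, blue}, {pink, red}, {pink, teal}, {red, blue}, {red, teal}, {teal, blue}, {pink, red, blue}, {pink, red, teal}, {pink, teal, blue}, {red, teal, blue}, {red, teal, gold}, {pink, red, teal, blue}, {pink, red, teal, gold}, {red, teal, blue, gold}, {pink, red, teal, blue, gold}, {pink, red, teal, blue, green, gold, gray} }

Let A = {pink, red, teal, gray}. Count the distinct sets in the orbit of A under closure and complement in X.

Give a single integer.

8

X∖A={blue, green, gold}, int(X∖A)={blue}, hence cl(A)={pink, red, teal, green, gold, gray}
Orbit (k=closure, c=complement):
  1. A     = {pink, red, teal, gray}
  2. kA    = {pink, red, teal, green, gold, gray}
  3. cA    = {blue, green, gold}
  4. ckA   = {blue}
  5. kcA   = {blue, green, gold, gray}
  6. kckA  = {blue, green, gray}
  7. ckcA  = {pink, red, teal}
  8. ckckA = {pink, red, teal, gold}
(closed under both — stop)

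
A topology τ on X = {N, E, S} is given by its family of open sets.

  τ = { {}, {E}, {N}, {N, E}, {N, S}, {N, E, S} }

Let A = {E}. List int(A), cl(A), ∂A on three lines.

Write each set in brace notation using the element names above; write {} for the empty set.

int(A) = {E}
cl(A)  = {E}
∂A     = {}

opens ⊆ A: {}, {E}; union → int = {E}
complement {N, S}; its interior {N, S}; cl(A) = X∖{N, S} = {E}
boundary = {E} ∖ {E} = {}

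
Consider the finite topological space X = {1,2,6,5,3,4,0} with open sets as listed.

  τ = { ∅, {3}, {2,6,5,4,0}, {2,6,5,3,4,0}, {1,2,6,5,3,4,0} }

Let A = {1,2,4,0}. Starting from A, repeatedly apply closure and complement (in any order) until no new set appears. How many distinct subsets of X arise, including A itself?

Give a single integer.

cl via duality: int({6,5,3}) = {3}, so X∖{3} = {1,2,6,5,4,0}
Write k for closure, c for complement:
  1. A     = {1,2,4,0}
  2. kA    = {1,2,6,5,4,0}
  3. cA    = {6,5,3}
  4. ckA   = {3}
  5. kcA   = {1,2,6,5,3,4,0}
  6. kckA  = {1,3}
  7. ckcA  = ∅
  8. ckckA = {2,6,5,4,0}
applying k or c yields no new set

8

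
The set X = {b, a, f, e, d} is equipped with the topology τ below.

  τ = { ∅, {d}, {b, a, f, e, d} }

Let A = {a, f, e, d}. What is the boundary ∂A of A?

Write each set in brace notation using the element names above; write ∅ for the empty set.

opens ⊆ A: ∅, {d}; union → int = {d}
complement {b}; its interior ∅; cl(A) = X∖∅ = {b, a, f, e, d}
boundary = {b, a, f, e, d} ∖ {d} = {b, a, f, e}

{b, a, f, e}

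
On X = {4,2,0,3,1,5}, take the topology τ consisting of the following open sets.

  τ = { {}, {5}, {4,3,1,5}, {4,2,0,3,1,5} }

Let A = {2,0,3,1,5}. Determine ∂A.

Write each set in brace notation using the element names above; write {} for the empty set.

U open, U⊆A: {}, {5}. int(A) = ⋃ = {5}
X∖A={4}, int(X∖A)={}, hence cl(A)={4,2,0,3,1,5}
∂A: remove int from cl → {4,2,0,3,1}

{4,2,0,3,1}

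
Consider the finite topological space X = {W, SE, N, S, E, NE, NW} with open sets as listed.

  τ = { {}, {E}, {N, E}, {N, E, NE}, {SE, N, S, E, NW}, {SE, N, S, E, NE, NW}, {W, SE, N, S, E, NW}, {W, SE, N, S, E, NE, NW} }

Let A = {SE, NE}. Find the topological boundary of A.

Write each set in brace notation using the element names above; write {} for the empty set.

interior: largest open inside A is {} (from {})
cl via duality: int({W, N, S, E, NW}) = {N, E}, so X∖{N, E} = {W, SE, S, NE, NW}
cl∖int = {W, SE, S, NE, NW}

{W, SE, S, NE, NW}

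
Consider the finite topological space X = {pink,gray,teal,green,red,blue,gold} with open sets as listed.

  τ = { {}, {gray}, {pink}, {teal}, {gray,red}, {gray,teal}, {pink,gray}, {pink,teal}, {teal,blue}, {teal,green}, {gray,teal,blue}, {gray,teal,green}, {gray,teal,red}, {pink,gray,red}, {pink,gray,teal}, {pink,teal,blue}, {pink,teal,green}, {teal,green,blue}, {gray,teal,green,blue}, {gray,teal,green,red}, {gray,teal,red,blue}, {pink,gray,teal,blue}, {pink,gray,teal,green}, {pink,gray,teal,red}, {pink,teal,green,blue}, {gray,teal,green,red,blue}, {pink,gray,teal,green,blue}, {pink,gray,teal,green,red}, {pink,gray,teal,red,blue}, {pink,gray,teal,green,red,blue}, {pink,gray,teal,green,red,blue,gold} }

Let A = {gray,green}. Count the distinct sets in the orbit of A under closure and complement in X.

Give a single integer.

10

cl via duality: int({pink,teal,red,blue,gold}) = {pink,teal,blue}, so X∖{pink,teal,blue} = {gray,green,red,gold}
Write k for closure, c for complement:
  1. A     = {gray,green}
  2. kA    = {gray,green,red,gold}
  3. cA    = {pink,teal,red,blue,gold}
  4. ckA   = {pink,teal,blue}
  5. kcA   = {pink,teal,green,red,blue,gold}
  6. kckA  = {pink,teal,green,blue,gold}
  7. ckcA  = {gray}
  8. ckckA = {gray,red}
  9. kckcA = {gray,red,gold}
  10. ckckcA = {pink,teal,green,blue}
applying k or c yields no new set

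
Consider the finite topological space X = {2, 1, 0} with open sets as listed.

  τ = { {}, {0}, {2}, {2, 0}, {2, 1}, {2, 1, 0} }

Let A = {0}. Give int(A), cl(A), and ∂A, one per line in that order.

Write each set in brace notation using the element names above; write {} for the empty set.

int(A) = {0}
cl(A)  = {0}
∂A     = {}

opens ⊆ A: {}, {0}; union → int = {0}
complement {2, 1}; its interior {2, 1}; cl(A) = X∖{2, 1} = {0}
boundary = {0} ∖ {0} = {}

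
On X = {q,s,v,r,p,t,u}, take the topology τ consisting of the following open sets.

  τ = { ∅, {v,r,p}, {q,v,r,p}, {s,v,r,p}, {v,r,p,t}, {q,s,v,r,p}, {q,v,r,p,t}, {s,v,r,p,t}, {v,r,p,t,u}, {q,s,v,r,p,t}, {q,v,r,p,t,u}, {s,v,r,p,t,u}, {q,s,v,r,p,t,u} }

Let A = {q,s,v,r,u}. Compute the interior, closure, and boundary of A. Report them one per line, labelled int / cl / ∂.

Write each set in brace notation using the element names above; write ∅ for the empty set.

int(A) = ∅
cl(A)  = {q,s,v,r,p,t,u}
∂A     = {q,s,v,r,p,t,u}

U open, U⊆A: ∅. int(A) = ⋃ = ∅
X∖A={p,t}, int(X∖A)=∅, hence cl(A)={q,s,v,r,p,t,u}
∂A: remove int from cl → {q,s,v,r,p,t,u}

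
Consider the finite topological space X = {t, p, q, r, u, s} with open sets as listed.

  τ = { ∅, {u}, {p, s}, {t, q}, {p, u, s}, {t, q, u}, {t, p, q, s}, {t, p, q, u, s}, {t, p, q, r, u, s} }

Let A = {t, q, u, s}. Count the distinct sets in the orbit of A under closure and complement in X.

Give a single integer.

8

closure: X∖int(X∖A) = X∖∅ = {t, p, q, r, u, s}
Let k=closure and c=complement:
  1. A     = {t, q, u, s}
  2. kA    = {t, p, q, r, u, s}
  3. cA    = {p, r}
  4. ckA   = ∅
  5. kcA   = {p, r, s}
  6. ckcA  = {t, q, u}
  7. kckcA = {t, q, r, u}
  8. ckckcA = {p, s}
— saturated at 8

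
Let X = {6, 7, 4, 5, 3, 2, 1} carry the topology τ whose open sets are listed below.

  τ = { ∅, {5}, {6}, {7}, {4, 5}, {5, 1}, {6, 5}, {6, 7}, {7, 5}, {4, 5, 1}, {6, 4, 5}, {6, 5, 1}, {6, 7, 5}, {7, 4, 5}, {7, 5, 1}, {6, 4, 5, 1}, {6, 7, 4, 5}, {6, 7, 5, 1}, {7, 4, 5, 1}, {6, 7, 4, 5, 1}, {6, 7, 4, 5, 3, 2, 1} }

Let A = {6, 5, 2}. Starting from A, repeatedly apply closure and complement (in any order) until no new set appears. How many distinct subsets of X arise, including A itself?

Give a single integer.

closure: X∖int(X∖A) = X∖{7} = {6, 4, 5, 3, 2, 1}
Let k=closure and c=complement:
  1. A     = {6, 5, 2}
  2. kA    = {6, 4, 5, 3, 2, 1}
  3. cA    = {7, 4, 3, 1}
  4. ckA   = {7}
  5. kcA   = {7, 4, 3, 2, 1}
  6. kckA  = {7, 3, 2}
  7. ckcA  = {6, 5}
  8. ckckA = {6, 4, 5, 1}
— saturated at 8

8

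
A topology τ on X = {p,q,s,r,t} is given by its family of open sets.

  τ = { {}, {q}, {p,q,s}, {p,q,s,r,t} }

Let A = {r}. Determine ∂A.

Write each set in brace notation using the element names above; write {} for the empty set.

{r,t}

opens ⊆ A: {}; union → int = {}
complement {p,q,s,t}; its interior {p,q,s}; cl(A) = X∖{p,q,s} = {r,t}
boundary = {r,t} ∖ {} = {r,t}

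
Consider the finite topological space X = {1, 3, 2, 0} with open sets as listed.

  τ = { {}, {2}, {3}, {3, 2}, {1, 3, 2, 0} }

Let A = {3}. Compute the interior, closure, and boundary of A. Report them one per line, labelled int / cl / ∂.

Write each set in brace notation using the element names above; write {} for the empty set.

int(A) = {3}
cl(A)  = {1, 3, 0}
∂A     = {1, 0}

open subsets of A: {}, {3}; so int(A) = {3}
closure: X∖int(X∖A) = X∖{2} = {1, 3, 0}
∂A = {1, 3, 0} minus {3} = {1, 0}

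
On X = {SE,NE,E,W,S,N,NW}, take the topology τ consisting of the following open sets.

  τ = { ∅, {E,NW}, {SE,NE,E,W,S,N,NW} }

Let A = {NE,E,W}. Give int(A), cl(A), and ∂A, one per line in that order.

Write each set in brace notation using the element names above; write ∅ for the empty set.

U open, U⊆A: ∅. int(A) = ⋃ = ∅
X∖A={SE,S,N,NW}, int(X∖A)=∅, hence cl(A)={SE,NE,E,W,S,N,NW}
∂A: remove int from cl → {SE,NE,E,W,S,N,NW}

int(A) = ∅
cl(A)  = {SE,NE,E,W,S,N,NW}
∂A     = {SE,NE,E,W,S,N,NW}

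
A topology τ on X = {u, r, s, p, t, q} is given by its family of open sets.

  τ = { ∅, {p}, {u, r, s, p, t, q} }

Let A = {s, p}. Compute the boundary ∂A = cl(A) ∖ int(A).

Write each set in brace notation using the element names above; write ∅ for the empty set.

open subsets of A: ∅, {p}; so int(A) = {p}
closure: X∖int(X∖A) = X∖∅ = {u, r, s, p, t, q}
∂A = {u, r, s, p, t, q} minus {p} = {u, r, s, t, q}

{u, r, s, t, q}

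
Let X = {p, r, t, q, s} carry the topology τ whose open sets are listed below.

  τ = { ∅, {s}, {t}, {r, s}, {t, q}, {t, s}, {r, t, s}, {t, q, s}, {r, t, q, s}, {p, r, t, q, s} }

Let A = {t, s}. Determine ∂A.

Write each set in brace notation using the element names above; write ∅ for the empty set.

{p, r, q}

U open, U⊆A: ∅, {t}, {s}, {t, s}. int(A) = ⋃ = {t, s}
X∖A={p, r, q}, int(X∖A)=∅, hence cl(A)={p, r, t, q, s}
∂A: remove int from cl → {p, r, q}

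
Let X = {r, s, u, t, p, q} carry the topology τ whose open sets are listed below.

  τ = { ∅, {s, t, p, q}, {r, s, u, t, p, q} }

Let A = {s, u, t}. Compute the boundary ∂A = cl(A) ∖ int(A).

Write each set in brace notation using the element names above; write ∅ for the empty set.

open subsets of A: ∅; so int(A) = ∅
closure: X∖int(X∖A) = X∖∅ = {r, s, u, t, p, q}
∂A = {r, s, u, t, p, q} minus ∅ = {r, s, u, t, p, q}

{r, s, u, t, p, q}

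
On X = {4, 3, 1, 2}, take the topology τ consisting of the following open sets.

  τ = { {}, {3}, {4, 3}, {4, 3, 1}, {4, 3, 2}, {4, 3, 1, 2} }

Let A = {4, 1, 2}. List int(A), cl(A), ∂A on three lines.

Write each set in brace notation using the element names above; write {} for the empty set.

U open, U⊆A: {}. int(A) = ⋃ = {}
X∖A={3}, int(X∖A)={3}, hence cl(A)={4, 1, 2}
∂A: remove int from cl → {4, 1, 2}

int(A) = {}
cl(A)  = {4, 1, 2}
∂A     = {4, 1, 2}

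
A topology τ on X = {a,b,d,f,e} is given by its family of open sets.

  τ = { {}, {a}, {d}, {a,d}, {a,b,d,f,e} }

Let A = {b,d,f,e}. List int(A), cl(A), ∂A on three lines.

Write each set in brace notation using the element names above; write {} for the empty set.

opens ⊆ A: {}, {d}; union → int = {d}
complement {a}; its interior {a}; cl(A) = X∖{a} = {b,d,f,e}
boundary = {b,d,f,e} ∖ {d} = {b,f,e}

int(A) = {d}
cl(A)  = {b,d,f,e}
∂A     = {b,f,e}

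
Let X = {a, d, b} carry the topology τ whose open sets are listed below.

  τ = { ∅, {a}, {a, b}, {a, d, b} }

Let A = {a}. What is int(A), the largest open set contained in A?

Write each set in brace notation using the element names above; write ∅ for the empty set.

{a}

interior: largest open inside A is {a} (from ∅, {a})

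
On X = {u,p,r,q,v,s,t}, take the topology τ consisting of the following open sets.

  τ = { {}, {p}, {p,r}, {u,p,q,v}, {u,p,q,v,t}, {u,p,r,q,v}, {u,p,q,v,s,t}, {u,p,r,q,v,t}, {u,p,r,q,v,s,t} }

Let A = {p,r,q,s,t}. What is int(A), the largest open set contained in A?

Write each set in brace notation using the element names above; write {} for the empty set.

{p,r}

opens ⊆ A: {}, {p}, {p,r}; union → int = {p,r}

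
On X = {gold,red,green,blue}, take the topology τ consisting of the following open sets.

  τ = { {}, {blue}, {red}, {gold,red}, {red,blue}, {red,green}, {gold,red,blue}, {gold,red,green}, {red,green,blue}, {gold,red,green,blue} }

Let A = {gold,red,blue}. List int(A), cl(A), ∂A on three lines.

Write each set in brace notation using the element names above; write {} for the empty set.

int(A) = {gold,red,blue}
cl(A)  = {gold,red,green,blue}
∂A     = {green}

open subsets of A: {}, {red}, {blue}, {gold,red}, {red,blue}, {gold,red,blue}; so int(A) = {gold,red,blue}
closure: X∖int(X∖A) = X∖{} = {gold,red,green,blue}
∂A = {gold,red,green,blue} minus {gold,red,blue} = {green}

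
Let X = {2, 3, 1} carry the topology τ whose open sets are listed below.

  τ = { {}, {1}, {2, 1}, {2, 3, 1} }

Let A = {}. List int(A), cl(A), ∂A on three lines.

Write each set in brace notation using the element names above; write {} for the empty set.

int(A) = {}
cl(A)  = {}
∂A     = {}

interior: largest open inside A is {} (from {})
cl via duality: int({2, 3, 1}) = {2, 3, 1}, so X∖{2, 3, 1} = {}
cl∖int = {}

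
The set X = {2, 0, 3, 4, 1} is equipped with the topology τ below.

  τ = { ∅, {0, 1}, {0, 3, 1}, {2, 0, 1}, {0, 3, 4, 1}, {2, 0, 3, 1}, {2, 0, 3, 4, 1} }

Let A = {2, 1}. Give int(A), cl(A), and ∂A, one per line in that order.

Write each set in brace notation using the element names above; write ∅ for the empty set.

open subsets of A: ∅; so int(A) = ∅
closure: X∖int(X∖A) = X∖∅ = {2, 0, 3, 4, 1}
∂A = {2, 0, 3, 4, 1} minus ∅ = {2, 0, 3, 4, 1}

int(A) = ∅
cl(A)  = {2, 0, 3, 4, 1}
∂A     = {2, 0, 3, 4, 1}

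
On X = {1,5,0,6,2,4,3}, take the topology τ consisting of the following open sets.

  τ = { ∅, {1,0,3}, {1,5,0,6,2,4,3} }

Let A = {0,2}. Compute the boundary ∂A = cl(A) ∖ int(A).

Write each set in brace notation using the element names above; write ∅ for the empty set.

U open, U⊆A: ∅. int(A) = ⋃ = ∅
X∖A={1,5,6,4,3}, int(X∖A)=∅, hence cl(A)={1,5,0,6,2,4,3}
∂A: remove int from cl → {1,5,0,6,2,4,3}

{1,5,0,6,2,4,3}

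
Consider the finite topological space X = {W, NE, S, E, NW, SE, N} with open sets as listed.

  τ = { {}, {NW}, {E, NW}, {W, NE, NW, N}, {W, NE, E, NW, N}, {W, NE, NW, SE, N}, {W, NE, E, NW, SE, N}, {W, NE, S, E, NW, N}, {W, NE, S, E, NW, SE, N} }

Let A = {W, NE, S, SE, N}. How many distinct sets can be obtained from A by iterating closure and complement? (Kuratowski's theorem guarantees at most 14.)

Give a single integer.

4

complement {E, NW}; its interior {E, NW}; cl(A) = X∖{E, NW} = {W, NE, S, SE, N}
With k = closure, c = complement:
  1. A     = {W, NE, S, SE, N}
  2. cA    = {E, NW}
  3. kcA   = {W, NE, S, E, NW, SE, N}
  4. ckcA  = {}
k, c of each give nothing new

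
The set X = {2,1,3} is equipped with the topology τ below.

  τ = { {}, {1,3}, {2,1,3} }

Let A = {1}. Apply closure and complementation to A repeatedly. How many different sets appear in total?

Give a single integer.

4

X∖A={2,3}, int(X∖A)={}, hence cl(A)={2,1,3}
Orbit (k=closure, c=complement):
  1. A     = {1}
  2. kA    = {2,1,3}
  3. cA    = {2,3}
  4. ckA   = {}
(closed under both — stop)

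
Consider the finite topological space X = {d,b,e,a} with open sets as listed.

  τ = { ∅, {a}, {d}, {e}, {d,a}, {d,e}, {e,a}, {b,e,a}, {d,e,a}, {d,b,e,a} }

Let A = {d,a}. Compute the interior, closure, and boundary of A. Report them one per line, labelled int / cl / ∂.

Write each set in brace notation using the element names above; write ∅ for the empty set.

int(A) = {d,a}
cl(A)  = {d,b,a}
∂A     = {b}

interior: largest open inside A is {d,a} (from ∅, {d}, {a}, {d,a})
cl via duality: int({b,e}) = {e}, so X∖{e} = {d,b,a}
cl∖int = {b}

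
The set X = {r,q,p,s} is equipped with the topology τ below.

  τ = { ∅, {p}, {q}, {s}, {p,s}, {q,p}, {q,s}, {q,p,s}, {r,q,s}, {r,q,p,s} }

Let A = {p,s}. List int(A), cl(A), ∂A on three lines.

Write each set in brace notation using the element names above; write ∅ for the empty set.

int(A) = {p,s}
cl(A)  = {r,p,s}
∂A     = {r}

U open, U⊆A: ∅, {s}, {p}, {p,s}. int(A) = ⋃ = {p,s}
X∖A={r,q}, int(X∖A)={q}, hence cl(A)={r,p,s}
∂A: remove int from cl → {r}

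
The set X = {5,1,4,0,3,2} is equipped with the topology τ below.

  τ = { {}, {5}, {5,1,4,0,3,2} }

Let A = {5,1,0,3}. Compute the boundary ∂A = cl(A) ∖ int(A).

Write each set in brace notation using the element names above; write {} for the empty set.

opens ⊆ A: {}, {5}; union → int = {5}
complement {4,2}; its interior {}; cl(A) = X∖{} = {5,1,4,0,3,2}
boundary = {5,1,4,0,3,2} ∖ {5} = {1,4,0,3,2}

{1,4,0,3,2}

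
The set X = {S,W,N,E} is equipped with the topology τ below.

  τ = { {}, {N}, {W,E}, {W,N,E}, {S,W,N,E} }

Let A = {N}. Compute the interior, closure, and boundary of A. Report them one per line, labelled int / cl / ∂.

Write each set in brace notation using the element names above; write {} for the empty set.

int(A) = {N}
cl(A)  = {S,N}
∂A     = {S}

U open, U⊆A: {}, {N}. int(A) = ⋃ = {N}
X∖A={S,W,E}, int(X∖A)={W,E}, hence cl(A)={S,N}
∂A: remove int from cl → {S}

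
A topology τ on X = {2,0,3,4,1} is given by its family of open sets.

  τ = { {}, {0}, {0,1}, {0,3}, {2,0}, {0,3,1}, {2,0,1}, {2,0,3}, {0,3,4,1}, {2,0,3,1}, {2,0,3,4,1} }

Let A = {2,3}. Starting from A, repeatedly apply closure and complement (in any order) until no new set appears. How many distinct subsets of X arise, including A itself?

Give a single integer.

6

complement {0,4,1}; its interior {0,1}; cl(A) = X∖{0,1} = {2,3,4}
With k = closure, c = complement:
  1. A     = {2,3}
  2. kA    = {2,3,4}
  3. cA    = {0,4,1}
  4. ckA   = {0,1}
  5. kcA   = {2,0,3,4,1}
  6. ckcA  = {}
k, c of each give nothing new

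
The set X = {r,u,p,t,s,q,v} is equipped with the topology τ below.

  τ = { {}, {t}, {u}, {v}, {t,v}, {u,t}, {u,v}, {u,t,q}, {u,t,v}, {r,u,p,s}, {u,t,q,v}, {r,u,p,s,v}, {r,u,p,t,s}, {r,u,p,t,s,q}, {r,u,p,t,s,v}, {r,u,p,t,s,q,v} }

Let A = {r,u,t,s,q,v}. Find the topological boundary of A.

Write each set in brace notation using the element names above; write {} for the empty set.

U open, U⊆A: {}, {t}, {v}, {u}, {t,v}, {u,v}, {u,t}, {u,t,q}, {u,t,v}, {u,t,q,v}. int(A) = ⋃ = {u,t,q,v}
X∖A={p}, int(X∖A)={}, hence cl(A)={r,u,p,t,s,q,v}
∂A: remove int from cl → {r,p,s}

{r,p,s}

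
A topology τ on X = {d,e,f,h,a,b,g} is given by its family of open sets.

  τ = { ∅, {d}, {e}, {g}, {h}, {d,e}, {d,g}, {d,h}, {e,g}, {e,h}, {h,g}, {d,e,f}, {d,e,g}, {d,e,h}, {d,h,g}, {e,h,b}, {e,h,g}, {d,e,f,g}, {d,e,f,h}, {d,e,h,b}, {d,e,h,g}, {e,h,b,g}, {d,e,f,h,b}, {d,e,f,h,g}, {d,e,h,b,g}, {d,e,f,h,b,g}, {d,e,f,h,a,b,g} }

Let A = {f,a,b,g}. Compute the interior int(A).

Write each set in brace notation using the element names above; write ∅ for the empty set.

open subsets of A: ∅, {g}; so int(A) = {g}

{g}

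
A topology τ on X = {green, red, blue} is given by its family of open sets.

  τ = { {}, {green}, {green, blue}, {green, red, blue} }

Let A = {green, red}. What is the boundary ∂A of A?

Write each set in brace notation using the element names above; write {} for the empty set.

opens ⊆ A: {}, {green}; union → int = {green}
complement {blue}; its interior {}; cl(A) = X∖{} = {green, red, blue}
boundary = {green, red, blue} ∖ {green} = {red, blue}

{red, blue}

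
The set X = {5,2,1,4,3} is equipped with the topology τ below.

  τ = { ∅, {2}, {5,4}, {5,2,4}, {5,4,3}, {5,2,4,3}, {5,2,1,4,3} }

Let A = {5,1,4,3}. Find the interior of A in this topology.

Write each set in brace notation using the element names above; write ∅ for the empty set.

interior: largest open inside A is {5,4,3} (from ∅, {5,4}, {5,4,3})

{5,4,3}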